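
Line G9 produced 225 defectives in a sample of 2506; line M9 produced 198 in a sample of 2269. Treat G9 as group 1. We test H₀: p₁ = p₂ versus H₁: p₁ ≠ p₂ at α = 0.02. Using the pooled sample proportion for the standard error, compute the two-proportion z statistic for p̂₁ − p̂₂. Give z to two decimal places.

z = 0.31

p̂₁ = 225/2506 = 0.08978, p̂₂ = 198/2269 = 0.08726.
Pooled p̂ = (225+198)/(2506+2269) = 423/4775 = 0.08859.
SE = √(p̂(1−p̂)(1/n₁+1/n₂)) = √(0.08859·0.91141·0.000839765) = √(6.78017e-05) = 0.00823.
z = (0.08978 − 0.08726)/0.00823 = 0.00252/0.00823 = 0.31.
p-value = 2·P(Z > 0.306) ≈ 0.7594, so at α = 0.02 we fail to reject H₀.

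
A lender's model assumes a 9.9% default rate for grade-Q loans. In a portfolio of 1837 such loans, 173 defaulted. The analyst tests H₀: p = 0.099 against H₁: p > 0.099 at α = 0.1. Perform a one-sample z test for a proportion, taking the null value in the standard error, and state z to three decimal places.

z = -0.692

p̂ = 173/1837 = 0.09418.
Standard error under H₀: √(0.099×0.901/1837) = 0.00697.
z = (0.09418 − 0.099)/0.00697 = -0.00482/0.00697 = -0.692.
p-value = P(Z > -0.692) ≈ 0.7557, so at α = 0.1 we fail to reject H₀.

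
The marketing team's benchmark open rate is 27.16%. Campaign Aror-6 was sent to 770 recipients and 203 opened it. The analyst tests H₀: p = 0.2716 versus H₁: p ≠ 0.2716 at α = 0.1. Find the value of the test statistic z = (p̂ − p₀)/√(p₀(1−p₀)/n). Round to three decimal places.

p̂ = 203/770 = 0.26364.
Under H₀, SE = √(0.2716·0.7284/770) = √(0.000256927) = 0.01603.
z = (0.26364 − 0.2716)/0.01603 = -0.00796/0.01603 = -0.497.
Two-sided p-value ≈ 2·Φ(−0.497) = 0.6193, so at α = 0.1 we fail to reject H₀.

z = -0.497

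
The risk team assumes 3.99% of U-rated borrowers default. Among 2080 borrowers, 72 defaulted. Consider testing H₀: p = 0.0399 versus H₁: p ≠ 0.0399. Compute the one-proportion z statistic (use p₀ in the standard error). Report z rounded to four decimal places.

z = -1.2314

p̂ = 72/2080 ≈ 0.034615.
Under H₀, SE = √(0.0399·0.9601/2080) = √(1.84173e-05) = 0.004292.
z = (0.034615 − 0.0399)/0.004292 = -0.005285/0.004292 = -1.2314.
p-value = 2·P(Z > 1.231) ≈ 0.2182.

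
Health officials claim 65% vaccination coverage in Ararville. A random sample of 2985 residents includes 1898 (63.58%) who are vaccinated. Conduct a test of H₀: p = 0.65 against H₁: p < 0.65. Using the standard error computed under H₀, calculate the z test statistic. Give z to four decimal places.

p̂ = 1898/2985 = 0.635846.
SE = √(p₀(1−p₀)/n) = √(0.2275/2985) = 0.008730.
z = (0.635846 − 0.65)/0.008730 = -0.014154/0.008730 = -1.6213.
p-value = P(Z < -1.621) ≈ 0.0525.

z = -1.6213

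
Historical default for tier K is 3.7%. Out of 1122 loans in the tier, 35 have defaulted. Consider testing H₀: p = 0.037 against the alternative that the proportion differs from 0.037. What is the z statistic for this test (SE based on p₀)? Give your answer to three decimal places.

z = -1.030

p̂ = 35/1122 ≈ 0.03119.
SE = √(p₀(1−p₀)/n) = √(0.035631/1122) = 0.00564.
z = (0.03119 − 0.037)/0.00564 = -0.00581/0.00564 = -1.030.
p-value = 2·P(Z > 1.030) ≈ 0.3029.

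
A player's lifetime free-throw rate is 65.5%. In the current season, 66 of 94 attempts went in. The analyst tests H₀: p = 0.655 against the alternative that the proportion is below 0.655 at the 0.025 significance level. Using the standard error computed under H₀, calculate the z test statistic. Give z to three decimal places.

z = 0.961

p̂ = 66/94 ≈ 0.70213.
Standard error under H₀: √(0.655×0.345/94) = 0.04903.
z = (0.70213 − 0.655)/0.04903 = 0.04713/0.04903 = 0.961.
p-value = P(Z < 0.961) ≈ 0.8318. With α = 0.025, fail to reject H₀.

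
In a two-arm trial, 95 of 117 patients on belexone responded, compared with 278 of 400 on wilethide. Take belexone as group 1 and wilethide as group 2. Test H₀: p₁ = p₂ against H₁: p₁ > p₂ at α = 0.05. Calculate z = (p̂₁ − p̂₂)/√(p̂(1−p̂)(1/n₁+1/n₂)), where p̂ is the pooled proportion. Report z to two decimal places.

p̂₁ = 95/117 ≈ 0.8120, p̂₂ = 278/400 ≈ 0.6950.
Pooled p̂ = (95+278)/(117+400) = 373/517 = 0.7215.
SE = √(0.200951 × 0.011047) = 0.0471.
z = (0.8120 − 0.6950)/0.0471 = 0.1170/0.0471 = 2.48.
p-value = P(Z > 2.483) ≈ 0.0065. With α = 0.05, reject H₀.

z = 2.48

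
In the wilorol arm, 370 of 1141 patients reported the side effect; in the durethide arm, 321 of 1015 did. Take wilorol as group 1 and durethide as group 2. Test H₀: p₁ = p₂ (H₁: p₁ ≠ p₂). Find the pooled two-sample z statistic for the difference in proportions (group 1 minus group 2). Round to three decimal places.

p̂₁ = 370/1141 = 0.32428, p̂₂ = 321/1015 = 0.31626.
Pooled p̂ = (370+321)/(1141+1015) = 691/2156 = 0.32050.
SE = √(p̂(1−p̂)(1/n₁+1/n₂)) = √(0.32050·0.67950·0.00186165) = √(0.000405429) = 0.02014.
z = (0.32428 − 0.31626)/0.02014 = 0.00802/0.02014 = 0.398.
Two-sided p-value ≈ 2·Φ(−0.398) = 0.6904.

z = 0.398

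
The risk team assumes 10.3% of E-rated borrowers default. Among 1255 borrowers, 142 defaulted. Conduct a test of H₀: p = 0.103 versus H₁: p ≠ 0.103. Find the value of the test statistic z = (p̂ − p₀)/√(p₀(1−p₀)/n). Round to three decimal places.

z = 1.183

p̂ = 142/1255 ≈ 0.11315.
SE = √(p₀(1−p₀)/n) = √(0.092391/1255) = 0.00858.
z = (0.11315 − 0.103)/0.00858 = 0.01015/0.00858 = 1.183.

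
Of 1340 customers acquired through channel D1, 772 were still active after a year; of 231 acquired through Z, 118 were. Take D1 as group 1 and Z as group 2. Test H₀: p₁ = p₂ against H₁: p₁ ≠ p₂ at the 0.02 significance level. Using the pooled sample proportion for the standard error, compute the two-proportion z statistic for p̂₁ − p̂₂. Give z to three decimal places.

z = 1.850

p̂₁ = 772/1340 ≈ 0.57612, p̂₂ = 118/231 ≈ 0.51082.
Pooled p̂ = (772+118)/(1340+231) = 890/1571 = 0.56652.
SE = √(p̂(1−p̂)(1/n₁+1/n₂)) = √(0.56652·0.43348·0.00507527) = √(0.00124636) = 0.03530.
z = (0.57612 − 0.51082)/0.03530 = 0.06530/0.03530 = 1.850.
p-value = 2·P(Z > 1.850) ≈ 0.0644. With α = 0.02, fail to reject H₀.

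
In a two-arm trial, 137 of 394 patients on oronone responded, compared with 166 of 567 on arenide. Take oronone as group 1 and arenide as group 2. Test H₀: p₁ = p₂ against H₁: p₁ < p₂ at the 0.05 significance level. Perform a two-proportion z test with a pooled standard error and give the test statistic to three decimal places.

p̂₁ = 137/394 ≈ 0.34772, p̂₂ = 166/567 ≈ 0.29277.
Pooled p̂ = (137+166)/(394+567) = 303/961 = 0.31530.
SE = √(p̂(1−p̂)(1/n₁+1/n₂)) = √(0.31530·0.68470·0.00430174) = √(0.000928679) = 0.03047.
z = (0.34772 − 0.29277)/0.03047 = 0.05495/0.03047 = 1.803.
p-value = P(Z < 1.803) ≈ 0.9643; since p > α = 0.05, fail to reject H₀.

z = 1.803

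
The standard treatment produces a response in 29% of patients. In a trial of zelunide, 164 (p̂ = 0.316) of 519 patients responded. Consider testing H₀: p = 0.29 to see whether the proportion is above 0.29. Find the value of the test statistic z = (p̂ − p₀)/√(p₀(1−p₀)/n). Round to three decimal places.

z = 1.305

p̂ = 164/519 = 0.31599.
Under H₀, SE = √(0.29·0.71/519) = √(0.000396724) = 0.01992.
z = (0.31599 − 0.29)/0.01992 = 0.02599/0.01992 = 1.305.
p-value = P(Z > 1.305) ≈ 0.0960.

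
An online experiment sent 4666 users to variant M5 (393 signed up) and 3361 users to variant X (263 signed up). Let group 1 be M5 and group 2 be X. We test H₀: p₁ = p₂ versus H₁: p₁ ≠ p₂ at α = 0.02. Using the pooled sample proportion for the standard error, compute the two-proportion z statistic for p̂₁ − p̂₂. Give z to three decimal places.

z = 0.964

p̂₁ = 393/4666 ≈ 0.084226, p̂₂ = 263/3361 ≈ 0.078251.
Pooled p̂ = (393+263)/(4666+3361) = 656/8027 = 0.081724.
SE = √(p̂(1−p̂)(1/n₁+1/n₂)) = √(0.081724·0.918276·0.000511847) = √(3.84117e-05) = 0.006198.
z = (0.084226 − 0.078251)/0.006198 = 0.005975/0.006198 = 0.964.
Two-sided p-value ≈ 2·Φ(−0.964) = 0.3349; since p > α = 0.02, fail to reject H₀.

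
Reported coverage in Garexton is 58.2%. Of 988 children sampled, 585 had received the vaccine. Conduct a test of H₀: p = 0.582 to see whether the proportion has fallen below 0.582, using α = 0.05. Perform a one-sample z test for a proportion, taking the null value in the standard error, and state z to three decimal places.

p̂ = 585/988 ≈ 0.59211.
SE = √(p₀(1−p₀)/n) = √(0.24328/988) = 0.01569.
z = (0.59211 − 0.582)/0.01569 = 0.01011/0.01569 = 0.644.
p-value = P(Z < 0.644) ≈ 0.7402, so at α = 0.05 we fail to reject H₀.

z = 0.644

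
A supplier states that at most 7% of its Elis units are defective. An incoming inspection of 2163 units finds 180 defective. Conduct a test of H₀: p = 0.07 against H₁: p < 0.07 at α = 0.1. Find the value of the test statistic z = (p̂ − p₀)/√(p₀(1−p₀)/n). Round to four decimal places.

z = 2.4093

p̂ = 180/2163 ≈ 0.0832178.
SE = √(p₀(1−p₀)/n) = √(0.0651/2163) = 0.0054861.
z = (0.0832178 − 0.07)/0.0054861 = 0.0132178/0.0054861 = 2.4093.
p-value = P(Z < 2.409) ≈ 0.9920, so at α = 0.1 we fail to reject H₀.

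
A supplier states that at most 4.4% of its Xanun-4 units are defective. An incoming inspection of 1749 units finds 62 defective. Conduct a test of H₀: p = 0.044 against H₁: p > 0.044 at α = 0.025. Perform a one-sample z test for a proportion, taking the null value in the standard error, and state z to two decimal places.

p̂ = 62/1749 = 0.03545.
Under H₀, SE = √(0.044·0.956/1749) = √(2.40503e-05) = 0.00490.
z = (0.03545 − 0.044)/0.00490 = -0.00855/0.00490 = -1.74.
p-value = P(Z > -1.744) ≈ 0.9594. With α = 0.025, fail to reject H₀.

z = -1.74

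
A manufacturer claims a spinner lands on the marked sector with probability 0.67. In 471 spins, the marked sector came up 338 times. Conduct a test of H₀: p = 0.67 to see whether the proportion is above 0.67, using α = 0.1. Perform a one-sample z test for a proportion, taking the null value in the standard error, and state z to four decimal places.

z = 2.1980

p̂ = 338/471 ≈ 0.717622.
SE = √(p₀(1−p₀)/n) = √(0.2211/471) = 0.021666.
z = (0.717622 − 0.67)/0.021666 = 0.047622/0.021666 = 2.1980.
p-value = P(Z > 2.198) ≈ 0.0140; since p < α = 0.1, reject H₀.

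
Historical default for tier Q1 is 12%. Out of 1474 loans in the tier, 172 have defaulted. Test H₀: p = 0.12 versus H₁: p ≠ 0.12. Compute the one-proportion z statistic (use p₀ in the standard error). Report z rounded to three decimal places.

z = -0.391

p̂ = 172/1474 = 0.11669.
Standard error under H₀: √(0.12×0.88/1474) = 0.00846.
z = (0.11669 − 0.12)/0.00846 = -0.00331/0.00846 = -0.391.
Two-sided p-value ≈ 2·Φ(−0.391) = 0.6957.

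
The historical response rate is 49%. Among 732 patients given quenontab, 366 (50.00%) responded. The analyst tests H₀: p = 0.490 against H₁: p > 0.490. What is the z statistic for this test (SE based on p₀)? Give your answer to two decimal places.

z = 0.54

p̂ = 366/732 ≈ 0.5000.
Under H₀, SE = √(0.49·0.51/732) = √(0.000341393) = 0.0185.
z = (0.5000 − 0.49)/0.0185 = 0.0100/0.0185 = 0.54.
p-value = P(Z > 0.541) ≈ 0.2942.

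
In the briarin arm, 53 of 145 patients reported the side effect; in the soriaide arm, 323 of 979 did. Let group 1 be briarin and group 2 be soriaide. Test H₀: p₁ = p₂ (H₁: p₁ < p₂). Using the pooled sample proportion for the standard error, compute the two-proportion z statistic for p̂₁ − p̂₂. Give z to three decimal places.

z = 0.848

p̂₁ = 53/145 ≈ 0.36552, p̂₂ = 323/979 ≈ 0.32993.
Pooled p̂ = (53+323)/(145+979) = 376/1124 = 0.33452.
SE = √(0.222616 × 0.007918) = 0.04198.
z = (0.36552 − 0.32993)/0.04198 = 0.03559/0.04198 = 0.848.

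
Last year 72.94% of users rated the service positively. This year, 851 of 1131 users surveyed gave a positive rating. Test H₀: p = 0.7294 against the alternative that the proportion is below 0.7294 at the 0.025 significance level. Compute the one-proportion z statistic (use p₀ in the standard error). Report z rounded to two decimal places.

p̂ = 851/1131 = 0.7524.
SE = √(p₀(1−p₀)/n) = √(0.19738/1131) = 0.0132.
z = (0.7524 − 0.7294)/0.0132 = 0.0230/0.0132 = 1.74.
p-value = P(Z < 1.743) ≈ 0.9594; since p > α = 0.025, fail to reject H₀.

z = 1.74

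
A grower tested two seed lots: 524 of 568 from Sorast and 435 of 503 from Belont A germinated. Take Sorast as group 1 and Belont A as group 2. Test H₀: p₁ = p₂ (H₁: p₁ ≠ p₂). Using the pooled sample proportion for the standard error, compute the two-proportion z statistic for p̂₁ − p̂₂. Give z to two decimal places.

p̂₁ = 524/568 ≈ 0.92254, p̂₂ = 435/503 ≈ 0.86481.
Pooled p̂ = (524+435)/(568+503) = 959/1071 = 0.89542.
SE = √(p̂(1−p̂)(1/n₁+1/n₂)) = √(0.89542·0.10458·0.00374863) = √(0.000351019) = 0.01874.
z = (0.92254 − 0.86481)/0.01874 = 0.05773/0.01874 = 3.08.
p-value = 2·P(Z > 3.081) ≈ 0.0021.

z = 3.08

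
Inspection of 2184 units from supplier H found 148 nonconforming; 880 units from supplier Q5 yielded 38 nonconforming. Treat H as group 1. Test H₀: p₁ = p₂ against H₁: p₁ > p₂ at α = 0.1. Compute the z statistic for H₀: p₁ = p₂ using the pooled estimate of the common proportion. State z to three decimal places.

z = 2.578

p̂₁ = 148/2184 ≈ 0.0677656, p̂₂ = 38/880 ≈ 0.0431818.
Pooled p̂ = (148+38)/(2184+880) = 186/3064 = 0.0607050.
SE = √(0.0570199 × 0.00159424) = 0.0095343.
z = (0.0677656 − 0.0431818)/0.0095343 = 0.0245838/0.0095343 = 2.578.
p-value = P(Z > 2.578) ≈ 0.0050. With α = 0.1, reject H₀.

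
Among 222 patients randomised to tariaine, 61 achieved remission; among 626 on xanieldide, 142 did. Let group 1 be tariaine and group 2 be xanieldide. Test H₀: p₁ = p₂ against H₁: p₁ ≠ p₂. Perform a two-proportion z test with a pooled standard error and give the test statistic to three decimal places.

z = 1.438

p̂₁ = 61/222 = 0.27477, p̂₂ = 142/626 = 0.22684.
Pooled p̂ = (61+142)/(222+626) = 203/848 = 0.23939.
SE = √(p̂(1−p̂)(1/n₁+1/n₂)) = √(0.23939·0.76061·0.00610195) = √(0.00111105) = 0.03333.
z = (0.27477 − 0.22684)/0.03333 = 0.04793/0.03333 = 1.438.
Two-sided p-value ≈ 2·Φ(−1.438) = 0.1504.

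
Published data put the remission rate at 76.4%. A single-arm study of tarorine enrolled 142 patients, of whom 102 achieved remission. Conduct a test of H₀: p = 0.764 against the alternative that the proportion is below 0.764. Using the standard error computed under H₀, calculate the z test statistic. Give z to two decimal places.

p̂ = 102/142 ≈ 0.7183.
Under H₀, SE = √(0.764·0.236/142) = √(0.00126975) = 0.0356.
z = (0.7183 − 0.764)/0.0356 = -0.0457/0.0356 = -1.28.
p-value = P(Z < -1.282) ≈ 0.0999.

z = -1.28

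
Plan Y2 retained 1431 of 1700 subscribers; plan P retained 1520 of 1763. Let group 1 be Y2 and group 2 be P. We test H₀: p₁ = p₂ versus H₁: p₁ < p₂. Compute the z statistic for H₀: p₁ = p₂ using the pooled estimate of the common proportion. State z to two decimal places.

p̂₁ = 1431/1700 = 0.8418, p̂₂ = 1520/1763 = 0.8622.
Pooled p̂ = (1431+1520)/(1700+1763) = 2951/3463 = 0.8522.
SE = √(p̂(1−p̂)(1/n₁+1/n₂)) = √(0.8522·0.1478·0.00115545) = √(0.000145575) = 0.0121.
z = (0.8418 − 0.8622)/0.0121 = -0.0204/0.0121 = -1.69.
p-value = P(Z < -1.691) ≈ 0.0454.

z = -1.69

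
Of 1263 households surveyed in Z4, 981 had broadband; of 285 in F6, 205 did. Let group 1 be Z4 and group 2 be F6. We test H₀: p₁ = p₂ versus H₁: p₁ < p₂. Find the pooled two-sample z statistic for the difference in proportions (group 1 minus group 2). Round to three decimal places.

z = 2.069

p̂₁ = 981/1263 = 0.776722, p̂₂ = 205/285 = 0.719298.
Pooled p̂ = (981+205)/(1263+285) = 1186/1548 = 0.766150.
SE = √(p̂(1−p̂)(1/n₁+1/n₂)) = √(0.766150·0.233850·0.00430054) = √(0.000770503) = 0.027758.
z = (0.776722 − 0.719298)/0.027758 = 0.057424/0.027758 = 2.069.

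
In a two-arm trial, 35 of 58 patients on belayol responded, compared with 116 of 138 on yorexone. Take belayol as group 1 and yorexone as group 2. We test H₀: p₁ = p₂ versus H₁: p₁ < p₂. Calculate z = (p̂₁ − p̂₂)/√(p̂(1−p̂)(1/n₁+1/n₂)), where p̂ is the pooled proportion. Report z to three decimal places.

z = -3.603

p̂₁ = 35/58 = 0.60345, p̂₂ = 116/138 = 0.84058.
Pooled p̂ = (35+116)/(58+138) = 151/196 = 0.77041.
SE = √(0.176879 × 0.0244878) = 0.06581.
z = (0.60345 − 0.84058)/0.06581 = -0.23713/0.06581 = -3.603.
p-value = P(Z < -3.603) ≈ 0.0002.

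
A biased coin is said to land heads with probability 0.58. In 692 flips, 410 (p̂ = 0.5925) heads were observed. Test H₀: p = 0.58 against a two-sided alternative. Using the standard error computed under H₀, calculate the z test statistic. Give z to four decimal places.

p̂ = 410/692 = 0.592486.
SE = √(p₀(1−p₀)/n) = √(0.2436/692) = 0.018762.
z = (0.592486 − 0.58)/0.018762 = 0.012486/0.018762 = 0.6655.
p-value = 2·P(Z > 0.665) ≈ 0.5058.

z = 0.6655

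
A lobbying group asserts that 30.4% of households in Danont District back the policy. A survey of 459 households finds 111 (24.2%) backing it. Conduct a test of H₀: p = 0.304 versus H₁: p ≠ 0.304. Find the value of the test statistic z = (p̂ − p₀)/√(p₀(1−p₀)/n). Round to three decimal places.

z = -2.896

p̂ = 111/459 = 0.24183.
SE = √(p₀(1−p₀)/n) = √(0.21158/459) = 0.02147.
z = (0.24183 − 0.304)/0.02147 = -0.06217/0.02147 = -2.896.
p-value = 2·P(Z > 2.896) ≈ 0.0038.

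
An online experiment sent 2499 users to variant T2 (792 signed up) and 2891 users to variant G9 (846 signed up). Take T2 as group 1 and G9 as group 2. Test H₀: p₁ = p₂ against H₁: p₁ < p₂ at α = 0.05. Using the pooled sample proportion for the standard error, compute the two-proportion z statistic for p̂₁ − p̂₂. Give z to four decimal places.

z = 1.9338

p̂₁ = 792/2499 ≈ 0.3169268, p̂₂ = 846/2891 ≈ 0.2926323.
Pooled p̂ = (792+846)/(2499+2891) = 1638/5390 = 0.3038961.
SE = √(0.211543 × 0.000746061) = 0.0125628.
z = (0.3169268 − 0.2926323)/0.0125628 = 0.0242945/0.0125628 = 1.9338.
p-value = P(Z < 1.934) ≈ 0.9734, so at α = 0.05 we fail to reject H₀.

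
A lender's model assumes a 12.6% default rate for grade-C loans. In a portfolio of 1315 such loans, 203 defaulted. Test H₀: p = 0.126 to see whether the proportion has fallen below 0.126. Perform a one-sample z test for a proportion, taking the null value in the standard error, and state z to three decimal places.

p̂ = 203/1315 = 0.1543726.
SE = √(p₀(1−p₀)/n) = √(0.11012/1315) = 0.0091512.
z = (0.1543726 − 0.126)/0.0091512 = 0.0283726/0.0091512 = 3.100.
p-value = P(Z < 3.100) ≈ 0.9990.

z = 3.100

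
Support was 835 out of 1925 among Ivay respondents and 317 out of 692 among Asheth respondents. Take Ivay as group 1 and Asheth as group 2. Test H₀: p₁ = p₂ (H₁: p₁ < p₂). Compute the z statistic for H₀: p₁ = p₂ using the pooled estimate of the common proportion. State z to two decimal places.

z = -1.11

p̂₁ = 835/1925 ≈ 0.43377, p̂₂ = 317/692 ≈ 0.45809.
Pooled p̂ = (835+317)/(1925+692) = 1152/2617 = 0.44020.
SE = √(p̂(1−p̂)(1/n₁+1/n₂)) = √(0.44020·0.55980·0.00196457) = √(0.000484116) = 0.02200.
z = (0.43377 − 0.45809)/0.02200 = -0.02432/0.02200 = -1.11.
p-value = P(Z < -1.106) ≈ 0.1344.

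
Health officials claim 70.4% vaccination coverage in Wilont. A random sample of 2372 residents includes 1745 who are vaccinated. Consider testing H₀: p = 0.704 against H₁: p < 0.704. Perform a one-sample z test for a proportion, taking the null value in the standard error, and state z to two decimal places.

p̂ = 1745/2372 = 0.73567.
Standard error under H₀: √(0.704×0.296/2372) = 0.00937.
z = (0.73567 − 0.704)/0.00937 = 0.03167/0.00937 = 3.38.
p-value = P(Z < 3.378) ≈ 0.9996.

z = 3.38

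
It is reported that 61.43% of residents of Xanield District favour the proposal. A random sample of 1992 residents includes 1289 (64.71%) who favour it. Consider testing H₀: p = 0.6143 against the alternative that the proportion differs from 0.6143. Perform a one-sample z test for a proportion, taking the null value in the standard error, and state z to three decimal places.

p̂ = 1289/1992 ≈ 0.647088.
Standard error under H₀: √(0.6143×0.3857/1992) = 0.010906.
z = (0.647088 − 0.6143)/0.010906 = 0.032788/0.010906 = 3.006.

z = 3.006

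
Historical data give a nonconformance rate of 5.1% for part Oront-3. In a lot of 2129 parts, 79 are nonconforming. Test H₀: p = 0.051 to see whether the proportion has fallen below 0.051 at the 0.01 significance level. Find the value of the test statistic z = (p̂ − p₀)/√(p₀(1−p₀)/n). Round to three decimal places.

p̂ = 79/2129 ≈ 0.037107.
SE = √(p₀(1−p₀)/n) = √(0.048399/2129) = 0.004768.
z = (0.037107 − 0.051)/0.004768 = -0.013893/0.004768 = -2.914.
p-value = P(Z < -2.914) ≈ 0.0018; since p < α = 0.01, reject H₀.

z = -2.914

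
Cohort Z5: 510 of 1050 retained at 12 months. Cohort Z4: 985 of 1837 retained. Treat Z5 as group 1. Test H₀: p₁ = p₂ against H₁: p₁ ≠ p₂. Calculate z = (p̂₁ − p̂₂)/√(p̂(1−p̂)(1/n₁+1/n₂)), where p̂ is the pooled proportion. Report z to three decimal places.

p̂₁ = 510/1050 ≈ 0.48571, p̂₂ = 985/1837 ≈ 0.53620.
Pooled p̂ = (510+985)/(1050+1837) = 1495/2887 = 0.51784.
SE = √(0.249682 × 0.00149675) = 0.01933.
z = (0.48571 − 0.53620)/0.01933 = -0.05049/0.01933 = -2.612.

z = -2.612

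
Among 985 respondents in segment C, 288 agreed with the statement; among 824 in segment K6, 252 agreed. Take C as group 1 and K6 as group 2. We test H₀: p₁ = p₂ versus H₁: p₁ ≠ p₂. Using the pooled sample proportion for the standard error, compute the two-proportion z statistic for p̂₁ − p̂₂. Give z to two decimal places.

p̂₁ = 288/985 ≈ 0.2924, p̂₂ = 252/824 ≈ 0.3058.
Pooled p̂ = (288+252)/(985+824) = 540/1809 = 0.2985.
SE = √(p̂(1−p̂)(1/n₁+1/n₂)) = √(0.2985·0.7015·0.00222882) = √(0.000466717) = 0.0216.
z = (0.2924 − 0.3058)/0.0216 = -0.0134/0.0216 = -0.62.

z = -0.62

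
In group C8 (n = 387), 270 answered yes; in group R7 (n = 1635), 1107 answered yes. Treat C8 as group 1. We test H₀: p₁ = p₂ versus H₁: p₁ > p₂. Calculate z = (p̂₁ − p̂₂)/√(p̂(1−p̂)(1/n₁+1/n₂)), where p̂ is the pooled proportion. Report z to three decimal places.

p̂₁ = 270/387 = 0.69767, p̂₂ = 1107/1635 = 0.67706.
Pooled p̂ = (270+1107)/(387+1635) = 1377/2022 = 0.68101.
SE = √(p̂(1−p̂)(1/n₁+1/n₂)) = √(0.68101·0.31899·0.0031956) = √(0.000694199) = 0.02635.
z = (0.69767 − 0.67706)/0.02635 = 0.02061/0.02635 = 0.782.
p-value = P(Z > 0.782) ≈ 0.2170.

z = 0.782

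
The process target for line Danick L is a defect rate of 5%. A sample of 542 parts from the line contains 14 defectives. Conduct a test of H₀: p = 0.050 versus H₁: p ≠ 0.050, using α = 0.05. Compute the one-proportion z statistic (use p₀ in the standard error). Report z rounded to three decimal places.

p̂ = 14/542 ≈ 0.02583.
Standard error under H₀: √(0.05×0.95/542) = 0.00936.
z = (0.02583 − 0.05)/0.00936 = -0.02417/0.00936 = -2.582.
p-value = 2·P(Z > 2.582) ≈ 0.0098; since p < α = 0.05, reject H₀.

z = -2.582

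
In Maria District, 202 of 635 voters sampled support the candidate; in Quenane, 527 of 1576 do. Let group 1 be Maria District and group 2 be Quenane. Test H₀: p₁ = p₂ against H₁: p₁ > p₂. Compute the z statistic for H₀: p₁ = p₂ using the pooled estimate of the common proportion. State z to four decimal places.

z = -0.7368

p̂₁ = 202/635 = 0.318110, p̂₂ = 527/1576 = 0.334391.
Pooled p̂ = (202+527)/(635+1576) = 729/2211 = 0.329715.
SE = √(0.221003 × 0.00220932) = 0.022097.
z = (0.318110 − 0.334391)/0.022097 = -0.016281/0.022097 = -0.7368.
p-value = P(Z > -0.737) ≈ 0.7694.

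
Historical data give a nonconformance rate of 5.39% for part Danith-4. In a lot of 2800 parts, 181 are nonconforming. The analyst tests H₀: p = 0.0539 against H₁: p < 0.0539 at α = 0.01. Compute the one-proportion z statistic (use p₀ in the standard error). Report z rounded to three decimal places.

p̂ = 181/2800 = 0.064643.
Under H₀, SE = √(0.0539·0.9461/2800) = √(1.82124e-05) = 0.004268.
z = (0.064643 − 0.0539)/0.004268 = 0.010743/0.004268 = 2.517.
p-value = P(Z < 2.517) ≈ 0.9941; since p > α = 0.01, fail to reject H₀.

z = 2.517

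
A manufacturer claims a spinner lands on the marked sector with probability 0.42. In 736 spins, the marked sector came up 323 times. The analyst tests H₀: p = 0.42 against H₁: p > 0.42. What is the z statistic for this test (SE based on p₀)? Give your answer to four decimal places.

p̂ = 323/736 = 0.438859.
Under H₀, SE = √(0.42·0.58/736) = √(0.000330978) = 0.018193.
z = (0.438859 − 0.42)/0.018193 = 0.018859/0.018193 = 1.0366.

z = 1.0366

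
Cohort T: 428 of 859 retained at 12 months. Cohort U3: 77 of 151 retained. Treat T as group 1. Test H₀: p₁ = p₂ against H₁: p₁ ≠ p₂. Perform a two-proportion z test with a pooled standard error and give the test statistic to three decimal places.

p̂₁ = 428/859 ≈ 0.49825, p̂₂ = 77/151 ≈ 0.50993.
Pooled p̂ = (428+77)/(859+151) = 505/1010 = 0.50000.
SE = √(0.25 × 0.00778666) = 0.04412.
z = (0.49825 − 0.50993)/0.04412 = -0.01168/0.04412 = -0.265.
p-value = 2·P(Z > 0.265) ≈ 0.7912.

z = -0.265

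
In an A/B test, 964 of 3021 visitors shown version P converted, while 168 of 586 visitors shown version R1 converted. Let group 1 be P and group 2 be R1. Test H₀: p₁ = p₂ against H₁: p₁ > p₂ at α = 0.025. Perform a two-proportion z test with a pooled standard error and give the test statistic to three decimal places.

z = 1.547

p̂₁ = 964/3021 = 0.31910, p̂₂ = 168/586 = 0.28669.
Pooled p̂ = (964+168)/(3021+586) = 1132/3607 = 0.31383.
SE = √(p̂(1−p̂)(1/n₁+1/n₂)) = √(0.31383·0.68617·0.0020375) = √(0.00043876) = 0.02095.
z = (0.31910 − 0.28669)/0.02095 = 0.03241/0.02095 = 1.547.
p-value = P(Z > 1.547) ≈ 0.0609, so at α = 0.025 we fail to reject H₀.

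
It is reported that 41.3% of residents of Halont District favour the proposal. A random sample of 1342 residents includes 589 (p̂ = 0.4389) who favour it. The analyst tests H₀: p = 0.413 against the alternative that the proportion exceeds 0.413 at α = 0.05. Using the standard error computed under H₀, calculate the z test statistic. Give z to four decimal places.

p̂ = 589/1342 ≈ 0.4388972.
Standard error under H₀: √(0.413×0.587/1342) = 0.0134406.
z = (0.4388972 − 0.413)/0.0134406 = 0.0258972/0.0134406 = 1.9268.
p-value = P(Z > 1.927) ≈ 0.0270. With α = 0.05, reject H₀.

z = 1.9268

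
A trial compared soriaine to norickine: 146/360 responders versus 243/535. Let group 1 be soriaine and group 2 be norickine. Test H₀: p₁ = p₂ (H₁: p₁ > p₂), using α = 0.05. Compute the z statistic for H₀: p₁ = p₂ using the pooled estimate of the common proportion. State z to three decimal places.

z = -1.440

p̂₁ = 146/360 ≈ 0.40556, p̂₂ = 243/535 ≈ 0.45421.
Pooled p̂ = (146+243)/(360+535) = 389/895 = 0.43464.
SE = √(0.245728 × 0.00464694) = 0.03379.
z = (0.40556 − 0.45421)/0.03379 = -0.04865/0.03379 = -1.440.
p-value = P(Z > -1.440) ≈ 0.9250. With α = 0.05, fail to reject H₀.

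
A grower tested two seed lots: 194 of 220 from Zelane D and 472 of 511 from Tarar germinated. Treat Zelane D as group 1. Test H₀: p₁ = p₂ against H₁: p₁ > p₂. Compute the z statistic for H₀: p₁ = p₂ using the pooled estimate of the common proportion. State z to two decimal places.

z = -1.82

p̂₁ = 194/220 = 0.8818, p̂₂ = 472/511 = 0.9237.
Pooled p̂ = (194+472)/(220+511) = 666/731 = 0.9111.
SE = √(p̂(1−p̂)(1/n₁+1/n₂)) = √(0.9111·0.0889·0.0065024) = √(0.000526777) = 0.0230.
z = (0.8818 − 0.9237)/0.0230 = -0.0419/0.0230 = -1.82.
p-value = P(Z > -1.824) ≈ 0.9659.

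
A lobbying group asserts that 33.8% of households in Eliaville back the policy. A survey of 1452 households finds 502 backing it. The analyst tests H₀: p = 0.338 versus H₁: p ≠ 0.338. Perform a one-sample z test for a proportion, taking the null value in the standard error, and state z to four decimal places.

z = 0.6227

p̂ = 502/1452 ≈ 0.345730.
SE = √(p₀(1−p₀)/n) = √(0.22376/1452) = 0.012414.
z = (0.345730 − 0.338)/0.012414 = 0.007730/0.012414 = 0.6227.
Two-sided p-value ≈ 2·Φ(−0.623) = 0.5335.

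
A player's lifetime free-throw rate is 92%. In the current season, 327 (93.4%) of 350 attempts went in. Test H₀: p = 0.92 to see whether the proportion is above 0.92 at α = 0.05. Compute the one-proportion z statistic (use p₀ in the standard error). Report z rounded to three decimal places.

p̂ = 327/350 = 0.934286.
SE = √(p₀(1−p₀)/n) = √(0.0736/350) = 0.014501.
z = (0.934286 − 0.92)/0.014501 = 0.014286/0.014501 = 0.985.
p-value = P(Z > 0.985) ≈ 0.1623. With α = 0.05, fail to reject H₀.

z = 0.985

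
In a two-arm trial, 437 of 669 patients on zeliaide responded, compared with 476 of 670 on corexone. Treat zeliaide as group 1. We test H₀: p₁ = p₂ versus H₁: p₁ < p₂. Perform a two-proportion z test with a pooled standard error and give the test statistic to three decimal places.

p̂₁ = 437/669 ≈ 0.65321, p̂₂ = 476/670 ≈ 0.71045.
Pooled p̂ = (437+476)/(669+670) = 913/1339 = 0.68185.
SE = √(0.21693 × 0.00298731) = 0.02546.
z = (0.65321 − 0.71045)/0.02546 = -0.05724/0.02546 = -2.248.
p-value = P(Z < -2.248) ≈ 0.0123.

z = -2.248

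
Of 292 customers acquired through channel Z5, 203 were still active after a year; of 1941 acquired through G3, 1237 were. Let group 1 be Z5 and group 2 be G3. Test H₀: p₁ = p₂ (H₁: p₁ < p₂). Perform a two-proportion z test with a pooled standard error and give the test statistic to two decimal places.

p̂₁ = 203/292 ≈ 0.6952, p̂₂ = 1237/1941 ≈ 0.6373.
Pooled p̂ = (203+1237)/(292+1941) = 1440/2233 = 0.6449.
SE = √(0.229012 × 0.00393986) = 0.0300.
z = (0.6952 − 0.6373)/0.0300 = 0.0579/0.0300 = 1.93.

z = 1.93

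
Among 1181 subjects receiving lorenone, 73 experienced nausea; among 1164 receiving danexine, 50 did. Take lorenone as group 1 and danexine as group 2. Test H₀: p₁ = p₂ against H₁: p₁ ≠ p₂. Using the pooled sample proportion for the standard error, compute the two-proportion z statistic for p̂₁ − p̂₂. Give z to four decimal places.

p̂₁ = 73/1181 = 0.061812, p̂₂ = 50/1164 = 0.042955.
Pooled p̂ = (73+50)/(1181+1164) = 123/2345 = 0.052452.
SE = √(0.0497008 × 0.00170585) = 0.009208.
z = (0.061812 − 0.042955)/0.009208 = 0.018857/0.009208 = 2.0479.

z = 2.0479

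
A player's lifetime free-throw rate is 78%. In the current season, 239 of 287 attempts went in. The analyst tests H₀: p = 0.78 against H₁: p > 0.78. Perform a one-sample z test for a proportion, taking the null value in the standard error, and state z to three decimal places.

z = 2.157

p̂ = 239/287 ≈ 0.83275.
SE = √(p₀(1−p₀)/n) = √(0.1716/287) = 0.02445.
z = (0.83275 − 0.78)/0.02445 = 0.05275/0.02445 = 2.157.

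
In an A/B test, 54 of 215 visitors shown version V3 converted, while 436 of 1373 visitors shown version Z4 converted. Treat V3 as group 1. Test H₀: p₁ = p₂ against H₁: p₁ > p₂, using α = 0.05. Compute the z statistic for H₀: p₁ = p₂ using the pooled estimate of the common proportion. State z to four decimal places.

z = -1.9597

p̂₁ = 54/215 = 0.251163, p̂₂ = 436/1373 = 0.317553.
Pooled p̂ = (54+436)/(215+1373) = 490/1588 = 0.308564.
SE = √(0.213352 × 0.00537949) = 0.033878.
z = (0.251163 − 0.317553)/0.033878 = -0.066390/0.033878 = -1.9597.
p-value = P(Z > -1.960) ≈ 0.9750; since p > α = 0.05, fail to reject H₀.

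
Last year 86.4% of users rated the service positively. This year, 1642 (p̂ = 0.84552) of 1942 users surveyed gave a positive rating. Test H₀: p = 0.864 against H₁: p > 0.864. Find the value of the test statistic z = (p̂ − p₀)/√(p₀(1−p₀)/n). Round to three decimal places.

p̂ = 1642/1942 ≈ 0.845520.
Standard error under H₀: √(0.864×0.136/1942) = 0.007779.
z = (0.845520 − 0.864)/0.007779 = -0.018480/0.007779 = -2.376.
p-value = P(Z > -2.376) ≈ 0.9912.

z = -2.376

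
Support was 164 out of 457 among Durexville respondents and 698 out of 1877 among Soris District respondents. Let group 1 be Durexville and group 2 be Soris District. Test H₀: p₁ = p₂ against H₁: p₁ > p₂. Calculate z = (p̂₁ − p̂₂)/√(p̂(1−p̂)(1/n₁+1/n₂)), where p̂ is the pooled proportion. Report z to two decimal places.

z = -0.52

p̂₁ = 164/457 = 0.3589, p̂₂ = 698/1877 = 0.3719.
Pooled p̂ = (164+698)/(457+1877) = 862/2334 = 0.3693.
SE = √(p̂(1−p̂)(1/n₁+1/n₂)) = √(0.3693·0.6307·0.00272095) = √(0.000633773) = 0.0252.
z = (0.3589 − 0.3719)/0.0252 = -0.0130/0.0252 = -0.52.
p-value = P(Z > -0.517) ≈ 0.6973.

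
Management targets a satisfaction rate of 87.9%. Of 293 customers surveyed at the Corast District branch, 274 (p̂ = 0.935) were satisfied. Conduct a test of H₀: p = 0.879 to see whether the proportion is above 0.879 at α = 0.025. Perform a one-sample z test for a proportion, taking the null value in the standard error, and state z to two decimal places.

p̂ = 274/293 ≈ 0.93515.
Under H₀, SE = √(0.879·0.121/293) = √(0.000363) = 0.01905.
z = (0.93515 − 0.879)/0.01905 = 0.05615/0.01905 = 2.95.
p-value = P(Z > 2.947) ≈ 0.0016; since p < α = 0.025, reject H₀.

z = 2.95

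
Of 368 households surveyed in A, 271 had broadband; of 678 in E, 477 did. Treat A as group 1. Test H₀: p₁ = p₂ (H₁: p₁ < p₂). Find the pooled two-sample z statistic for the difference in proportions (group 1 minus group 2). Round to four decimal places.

z = 1.1248

p̂₁ = 271/368 ≈ 0.736413, p̂₂ = 477/678 ≈ 0.703540.
Pooled p̂ = (271+477)/(368+678) = 748/1046 = 0.715105.
SE = √(0.20373 × 0.00419232) = 0.029225.
z = (0.736413 − 0.703540)/0.029225 = 0.032873/0.029225 = 1.1248.
p-value = P(Z < 1.125) ≈ 0.8697.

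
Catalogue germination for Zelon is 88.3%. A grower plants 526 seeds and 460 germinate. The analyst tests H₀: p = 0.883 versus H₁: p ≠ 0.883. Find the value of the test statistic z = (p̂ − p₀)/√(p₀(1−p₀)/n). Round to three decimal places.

z = -0.605

p̂ = 460/526 = 0.87452.
Under H₀, SE = √(0.883·0.117/526) = √(0.000196409) = 0.01401.
z = (0.87452 − 0.883)/0.01401 = -0.00848/0.01401 = -0.605.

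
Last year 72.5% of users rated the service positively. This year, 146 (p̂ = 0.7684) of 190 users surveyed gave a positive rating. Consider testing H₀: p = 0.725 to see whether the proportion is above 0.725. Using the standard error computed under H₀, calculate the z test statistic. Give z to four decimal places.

p̂ = 146/190 ≈ 0.768421.
Under H₀, SE = √(0.725·0.275/190) = √(0.00104934) = 0.032394.
z = (0.768421 − 0.725)/0.032394 = 0.043421/0.032394 = 1.3404.

z = 1.3404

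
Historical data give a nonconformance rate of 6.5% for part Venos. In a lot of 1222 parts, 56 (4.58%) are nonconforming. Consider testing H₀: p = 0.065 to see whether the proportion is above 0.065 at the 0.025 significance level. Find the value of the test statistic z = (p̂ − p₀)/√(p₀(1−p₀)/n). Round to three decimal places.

z = -2.719

p̂ = 56/1222 = 0.04583.
SE = √(p₀(1−p₀)/n) = √(0.060775/1222) = 0.00705.
z = (0.04583 − 0.065)/0.00705 = -0.01917/0.00705 = -2.719.
p-value = P(Z > -2.719) ≈ 0.9967. With α = 0.025, fail to reject H₀.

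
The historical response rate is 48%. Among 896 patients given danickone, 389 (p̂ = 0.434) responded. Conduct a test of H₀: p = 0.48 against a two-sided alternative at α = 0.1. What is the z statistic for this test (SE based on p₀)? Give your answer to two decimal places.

p̂ = 389/896 ≈ 0.43415.
Standard error under H₀: √(0.48×0.52/896) = 0.01669.
z = (0.43415 − 0.48)/0.01669 = -0.04585/0.01669 = -2.75.
p-value = 2·P(Z > 2.747) ≈ 0.0060; since p < α = 0.1, reject H₀.

z = -2.75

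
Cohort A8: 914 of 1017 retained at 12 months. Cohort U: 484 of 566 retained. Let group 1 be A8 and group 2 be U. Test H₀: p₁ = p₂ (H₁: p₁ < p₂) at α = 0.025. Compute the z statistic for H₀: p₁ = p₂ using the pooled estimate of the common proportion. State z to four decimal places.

p̂₁ = 914/1017 ≈ 0.8987217, p̂₂ = 484/566 ≈ 0.8551237.
Pooled p̂ = (914+484)/(1017+566) = 1398/1583 = 0.8831333.
SE = √(p̂(1−p̂)(1/n₁+1/n₂)) = √(0.8831333·0.1168667·0.00275007) = √(0.000283832) = 0.0168473.
z = (0.8987217 − 0.8551237)/0.0168473 = 0.0435980/0.0168473 = 2.5878.
p-value = P(Z < 2.588) ≈ 0.9952. With α = 0.025, fail to reject H₀.

z = 2.5878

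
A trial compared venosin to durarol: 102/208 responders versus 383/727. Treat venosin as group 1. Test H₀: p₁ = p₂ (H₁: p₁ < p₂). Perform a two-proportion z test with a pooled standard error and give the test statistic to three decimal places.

p̂₁ = 102/208 ≈ 0.49038, p̂₂ = 383/727 ≈ 0.52682.
Pooled p̂ = (102+383)/(208+727) = 485/935 = 0.51872.
SE = √(p̂(1−p̂)(1/n₁+1/n₂)) = √(0.51872·0.48128·0.00618321) = √(0.00154364) = 0.03929.
z = (0.49038 − 0.52682)/0.03929 = -0.03644/0.03929 = -0.927.
p-value = P(Z < -0.927) ≈ 0.1769.

z = -0.927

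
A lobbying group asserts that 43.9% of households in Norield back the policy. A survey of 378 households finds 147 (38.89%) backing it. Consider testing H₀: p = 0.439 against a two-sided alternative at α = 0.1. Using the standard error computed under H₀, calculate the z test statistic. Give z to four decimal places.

z = -1.9632

p̂ = 147/378 ≈ 0.388889.
Under H₀, SE = √(0.439·0.561/378) = √(0.000651532) = 0.025525.
z = (0.388889 − 0.439)/0.025525 = -0.050111/0.025525 = -1.9632.
p-value = 2·P(Z > 1.963) ≈ 0.0496, so at α = 0.1 we reject H₀.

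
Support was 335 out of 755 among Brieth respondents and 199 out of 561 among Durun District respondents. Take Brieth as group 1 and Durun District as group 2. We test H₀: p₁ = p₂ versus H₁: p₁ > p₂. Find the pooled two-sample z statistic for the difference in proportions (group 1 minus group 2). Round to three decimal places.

z = 3.251

p̂₁ = 335/755 = 0.44371, p̂₂ = 199/561 = 0.35472.
Pooled p̂ = (335+199)/(755+561) = 534/1316 = 0.40578.
SE = √(0.241122 × 0.00310703) = 0.02737.
z = (0.44371 − 0.35472)/0.02737 = 0.08899/0.02737 = 3.251.
p-value = P(Z > 3.251) ≈ 0.0006.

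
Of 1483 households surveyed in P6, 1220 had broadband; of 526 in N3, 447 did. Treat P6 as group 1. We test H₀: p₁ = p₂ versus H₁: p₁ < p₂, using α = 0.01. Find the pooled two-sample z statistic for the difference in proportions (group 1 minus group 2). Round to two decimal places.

z = -1.42

p̂₁ = 1220/1483 = 0.8227, p̂₂ = 447/526 = 0.8498.
Pooled p̂ = (1220+447)/(1483+526) = 1667/2009 = 0.8298.
SE = √(0.141254 × 0.00257545) = 0.0191.
z = (0.8227 − 0.8498)/0.0191 = -0.0271/0.0191 = -1.42.
p-value = P(Z < -1.424) ≈ 0.0773; since p > α = 0.01, fail to reject H₀.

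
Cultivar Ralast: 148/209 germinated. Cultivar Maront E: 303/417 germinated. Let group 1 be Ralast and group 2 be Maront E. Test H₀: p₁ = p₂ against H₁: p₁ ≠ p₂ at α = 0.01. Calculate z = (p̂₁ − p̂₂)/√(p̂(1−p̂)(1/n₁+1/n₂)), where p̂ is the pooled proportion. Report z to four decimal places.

p̂₁ = 148/209 = 0.708134, p̂₂ = 303/417 = 0.726619.
Pooled p̂ = (148+303)/(209+417) = 451/626 = 0.720447.
SE = √(0.201403 × 0.00718277) = 0.038035.
z = (0.708134 − 0.726619)/0.038035 = -0.018485/0.038035 = -0.4860.
p-value = 2·P(Z > 0.486) ≈ 0.6270, so at α = 0.01 we fail to reject H₀.

z = -0.4860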